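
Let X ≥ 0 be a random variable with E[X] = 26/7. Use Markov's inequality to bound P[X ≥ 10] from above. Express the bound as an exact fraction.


μ = E[X] = 26/7, a = 10.
Markov: P[X ≥ 10] ≤ μ/a = (26/7)/10 = 13/35.
Numerically: ≈ 0.3714.
(Since a = 10 > μ = 3.7143, the bound 13/35 is < 1 and informative.)

P[X ≥ 10] ≤ 13/35 ≈ 0.3714.


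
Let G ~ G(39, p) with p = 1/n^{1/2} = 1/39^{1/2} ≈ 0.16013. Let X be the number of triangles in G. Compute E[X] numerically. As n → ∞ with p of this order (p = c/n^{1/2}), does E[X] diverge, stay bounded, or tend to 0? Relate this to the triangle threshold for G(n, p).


Number of potential triangles: C(39, 3) = 9139.
Each occurs with probability p³ ≈ (0.16013)³ ≈ 4.1058501e-03.
By linearity: E[X] = C(39, 3)·p³ ≈ 9139 · 4.1058501e-03 ≈ 37.52336.
Since α = 1/2 < 1, p = c/n^{1/2} ≫ 1/n is above the triangle threshold p ~ 1/n. Asymptotically E[X] ~ (c³/6)·n^{3(1−α)} = (1³/6)·n^{1.5} → ∞; triangles are abundant w.h.p.

E[X] ≈ 37.52336; in regime p = Θ(1/n^{1/2}) E[X] diverges (above the triangle threshold p ~ 1/n).


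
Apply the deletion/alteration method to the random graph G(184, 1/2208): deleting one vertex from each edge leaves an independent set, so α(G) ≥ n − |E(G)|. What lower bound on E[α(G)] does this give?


E[|E(G)|] = C(184, 2)·p = 16836 · (1/2208) = 61/8.
E[α(G)] ≥ n − E[|E(G)|] = 184 − 61/8 = 1411/8.
Numerically: ≈ 176.375000.
(This is only a lower bound; the true E[α(G)] may be larger.)

E[α(G)] ≥ 1411/8 ≈ 176.375000.


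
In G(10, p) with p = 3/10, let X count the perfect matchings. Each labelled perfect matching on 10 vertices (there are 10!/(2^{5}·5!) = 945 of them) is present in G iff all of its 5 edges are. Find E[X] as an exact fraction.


K_10 has 10!/(2^{5}·5!) = 945 labelled perfect matchings.
For each such perfect matching H, let X_H = 1 if all 5 edges of H are present in G. Then P[X_H = 1] = p^{5} = (3/10)^{5} = 243/100000.
Summing the indicators: E[X] = Σ_H E[X_H] = 945 · p^{5} = 945 · 243/100000 = 45927/20000.
Numerically: E[X] ≈ 2.2963.

E[X] = 945 · (3/10)^{5} = 45927/20000 ≈ 2.2963.


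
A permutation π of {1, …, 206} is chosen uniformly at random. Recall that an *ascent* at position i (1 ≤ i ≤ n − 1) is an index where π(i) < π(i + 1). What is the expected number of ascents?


Write X = Σ X_I over i = 1, …, 205, with X_I the indicator of one ascent.
There are 205 indicators.
For each fixed i, the pair (π(i), π(i+1)) is a uniformly random ordered pair of distinct values from {1, …, 206}; by symmetry P[π(i) < π(i+1)] = 1/2.
By linearity: E[X] = 205 · (1/2) = (206 − 1) · (1/2) = 205/2 ≈ 102.50000.

E[X] = 205/2 = 102.50000.


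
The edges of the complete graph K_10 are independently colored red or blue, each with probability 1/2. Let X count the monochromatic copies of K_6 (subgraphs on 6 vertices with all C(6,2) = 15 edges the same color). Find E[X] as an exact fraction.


Let X = Σ_S X_S over the C(10, 6) = 210 subsets S of size 6, where X_S = 1 if the K_6 on S is monochromatic.
For a fixed S, the K_6 on S has C(6, 2) = 15 edges. P[all 15 edges red] = (1/2)^15, and likewise for blue, so P[monochromatic] = 2·(1/2)^15 = 2^{1 − 15} = 1/16384.
Summing: E[X] = C(10, 6) · 2^{1 − 15} = 210 · 1/16384 = 105/8192.
Numerically: E[X] ≈ 0.013.

E[X] = C(10,6)·2^(1−C(6,2)) = 105/8192 ≈ 0.013.


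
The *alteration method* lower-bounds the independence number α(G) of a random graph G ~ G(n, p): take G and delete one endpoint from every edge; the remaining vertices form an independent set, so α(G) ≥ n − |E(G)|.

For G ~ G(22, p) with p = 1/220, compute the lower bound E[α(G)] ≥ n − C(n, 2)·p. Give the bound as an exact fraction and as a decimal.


E[|E(G)|] = C(22, 2)·p = 231 · (1/220) = 21/20.
E[α(G)] ≥ n − E[|E(G)|] = 22 − 21/20 = 419/20.
Numerically: ≈ 20.950.
(This is only a lower bound; the true E[α(G)] may be larger.)

E[α(G)] ≥ 419/20 ≈ 20.950.


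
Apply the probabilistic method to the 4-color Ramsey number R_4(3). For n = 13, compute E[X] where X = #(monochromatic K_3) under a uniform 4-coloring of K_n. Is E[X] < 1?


E[X] = C(13, 3) · 4^{1 − 3} = 286 · 4^{−2} = 286/16.
As a reduced fraction: E[X] = 143/8 ≈ 17.8750.
Is E[X] < 1? NO.
Since E[X] ≥ 1, the first-moment bound is inconclusive at n = 13; it does NOT by itself certify R_4(3) > 13.

E[X] = 143/8 ≈ 17.8750; E[X] ≥ 1; first-moment method inconclusive here.


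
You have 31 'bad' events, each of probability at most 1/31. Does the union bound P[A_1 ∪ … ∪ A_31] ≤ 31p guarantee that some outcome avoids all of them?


Union bound: P[∪_{i=1}^{31} A_i] ≤ Σ_i P[A_i] ≤ 31·p = 31·(1/31) = 1.
Numerically: 1 ≈ 1.000000.
Is 1 < 1? NO.
Since the bound 1 is ≥ 1, the union bound is uninformative here; it does NOT by itself certify existence.

31·p = 1 ≈ 1.000000; existence NOT certified by the union bound.


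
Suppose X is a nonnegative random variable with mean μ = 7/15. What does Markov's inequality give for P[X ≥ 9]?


μ = E[X] = 7/15, a = 9.
Markov: P[X ≥ 9] ≤ μ/a = (7/15)/9 = 7/135.
Numerically: ≈ 0.05185.
(Since a = 9 > μ = 0.46667, the bound 7/135 is < 1 and informative.)

P[X ≥ 9] ≤ 7/135 ≈ 0.05185.


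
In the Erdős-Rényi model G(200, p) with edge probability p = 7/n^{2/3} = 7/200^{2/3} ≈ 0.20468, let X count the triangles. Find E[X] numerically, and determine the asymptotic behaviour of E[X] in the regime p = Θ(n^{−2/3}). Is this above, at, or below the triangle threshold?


Number of potential triangles: C(200, 3) = 1313400.
Each occurs with probability p³ ≈ (0.20468)³ ≈ 8.5750000e-03.
By linearity: E[X] = C(200, 3)·p³ ≈ 1313400 · 8.5750000e-03 ≈ 11262.40500.
Since α = 2/3 < 1, p = c/n^{2/3} ≫ 1/n is above the triangle threshold p ~ 1/n. Asymptotically E[X] ~ (c³/6)·n^{3(1−α)} = (7³/6)·n^{1} → ∞; triangles are abundant w.h.p.

E[X] ≈ 11262.40500; in regime p = Θ(1/n^{2/3}) E[X] diverges (above the triangle threshold p ~ 1/n).


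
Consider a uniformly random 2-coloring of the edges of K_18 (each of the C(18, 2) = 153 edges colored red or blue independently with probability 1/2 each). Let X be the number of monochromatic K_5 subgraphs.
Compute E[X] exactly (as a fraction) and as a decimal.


Let X = Σ_S X_S over the C(18, 5) = 8568 subsets S of size 5, where X_S = 1 if the K_5 on S is monochromatic.
For a fixed S, the K_5 on S has C(5, 2) = 10 edges. P[all 10 edges red] = (1/2)^10, and likewise for blue, so P[monochromatic] = 2·(1/2)^10 = 2^{1 − 10} = 1/512.
By linearity: E[X] = C(18, 5) · 2^{1 − 10} = 8568 · 1/512 = 1071/64.
Numerically: E[X] ≈ 16.734.

E[X] = C(18,5)·2^(1−C(5,2)) = 1071/64 ≈ 16.734.


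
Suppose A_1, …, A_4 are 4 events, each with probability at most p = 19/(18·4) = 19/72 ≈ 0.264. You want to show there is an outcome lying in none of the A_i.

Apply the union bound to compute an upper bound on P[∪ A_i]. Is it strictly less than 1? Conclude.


Union bound: P[∪_{i=1}^{4} A_i] ≤ Σ_i P[A_i] ≤ 4·p = 4·(19/72) = 19/18.
Numerically: 19/18 ≈ 1.056.
Is 19/18 < 1? NO.
Since the bound 19/18 is ≥ 1, the union bound is uninformative here; it does NOT by itself certify existence.

4·p = 19/18 ≈ 1.056; existence NOT certified by the union bound.


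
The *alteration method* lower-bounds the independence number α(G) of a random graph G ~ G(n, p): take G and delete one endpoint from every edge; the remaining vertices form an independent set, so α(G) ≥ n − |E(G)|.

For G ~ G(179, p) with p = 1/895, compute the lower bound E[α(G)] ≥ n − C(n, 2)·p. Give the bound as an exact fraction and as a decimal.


E[|E(G)|] = C(179, 2)·p = 15931 · (1/895) = 89/5.
E[α(G)] ≥ n − E[|E(G)|] = 179 − 89/5 = 806/5.
Numerically: ≈ 161.200.
(This is only a lower bound; the true E[α(G)] may be larger.)

E[α(G)] ≥ 806/5 ≈ 161.200.


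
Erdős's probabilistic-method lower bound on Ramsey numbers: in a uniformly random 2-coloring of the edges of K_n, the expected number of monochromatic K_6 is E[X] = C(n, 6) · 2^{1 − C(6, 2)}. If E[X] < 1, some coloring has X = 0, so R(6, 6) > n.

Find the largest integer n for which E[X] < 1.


We need C(n, 6) · 2^{1 − 15} < 1, i.e. C(n, 6) < 2^{15 − 1} = 16384.
Check values of n near the boundary:
  n = 14: C(14, 6) = 3003; 3003 < 16384? YES
  n = 15: C(15, 6) = 5005; 5005 < 16384? YES
  n = 16: C(16, 6) = 8008; 8008 < 16384? YES
  n = 17: C(17, 6) = 12376; 12376 < 16384? YES
  n = 18: C(18, 6) = 18564; 18564 < 16384? NO
The largest n with C(n, 6) < 16384 is n = 17 (where E[X] = 1547/2048 ≈ 0.7553711). Hence R(6, 6) > 17, i.e. R(6, 6) ≥ 18.

Largest n = 17; hence R(6, 6) > 17.


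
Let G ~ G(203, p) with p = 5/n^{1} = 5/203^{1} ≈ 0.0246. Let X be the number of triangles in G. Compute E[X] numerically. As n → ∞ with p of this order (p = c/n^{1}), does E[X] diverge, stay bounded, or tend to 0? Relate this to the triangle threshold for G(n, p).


Number of potential triangles: C(203, 3) = 1373701.
Each occurs with probability p³ ≈ (0.0246)³ ≈ 1.49425e-05.
By linearity: E[X] = C(203, 3)·p³ ≈ 1373701 · 1.49425e-05 ≈ 20.526.
Here α = 1, so p = 5/n is exactly at the triangle threshold p ~ 1/n. Asymptotically E[X] → c³/6 = 5³/6 = 125/6 ≈ 20.833, a bounded constant. In this regime the triangle count is asymptotically Poisson(c³/6).

E[X] ≈ 20.526; in regime p = Θ(1/n^{1}) E[X] stays bounded (at the triangle threshold p ~ 1/n).


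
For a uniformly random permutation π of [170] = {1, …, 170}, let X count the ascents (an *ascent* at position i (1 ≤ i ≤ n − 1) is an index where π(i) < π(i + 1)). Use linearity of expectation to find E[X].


Write X = Σ X_I over i = 1, …, 169, with X_I the indicator of one ascent.
There are 169 indicators.
For each fixed i, the pair (π(i), π(i+1)) is a uniformly random ordered pair of distinct values from {1, …, 170}; by symmetry P[π(i) < π(i+1)] = 1/2.
By linearity: E[X] = 169 · (1/2) = (170 − 1) · (1/2) = 169/2 ≈ 84.500000.

E[X] = 169/2 = 84.500000.


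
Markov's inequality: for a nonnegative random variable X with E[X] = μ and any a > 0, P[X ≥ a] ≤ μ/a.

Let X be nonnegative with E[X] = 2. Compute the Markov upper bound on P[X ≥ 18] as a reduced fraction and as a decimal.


μ = E[X] = 2, a = 18.
Markov: P[X ≥ 18] ≤ μ/a = (2)/18 = 1/9.
Numerically: ≈ 0.1111.
(Since a = 18 > μ = 2.0000, the bound 1/9 is < 1 and informative.)

P[X ≥ 18] ≤ 1/9 ≈ 0.1111.


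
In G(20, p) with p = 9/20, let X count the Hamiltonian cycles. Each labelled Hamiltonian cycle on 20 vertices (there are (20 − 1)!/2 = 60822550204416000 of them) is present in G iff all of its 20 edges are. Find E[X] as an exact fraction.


K_20 has (20 − 1)!/2 = 60822550204416000 labelled Hamiltonian cycles.
For each such Hamiltonian cycle H, let X_H = 1 if all 20 edges of H are present in G. Then P[X_H = 1] = p^{20} = (9/20)^{20} = 12157665459056928801/104857600000000000000000000.
By linearity: E[X] = Σ_H E[X_H] = 60822550204416000 · p^{20} = 60822550204416000 · 12157665459056928801/104857600000000000000000000 = 180532279724605553545860280221/25600000000000000000.
Numerically: E[X] ≈ 7.052e+09.

E[X] = 60822550204416000 · (9/20)^{20} = 180532279724605553545860280221/25600000000000000000 ≈ 7.052e+09.


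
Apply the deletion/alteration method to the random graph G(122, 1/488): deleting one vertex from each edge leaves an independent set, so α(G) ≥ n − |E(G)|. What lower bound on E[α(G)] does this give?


E[|E(G)|] = C(122, 2)·p = 7381 · (1/488) = 121/8.
E[α(G)] ≥ n − E[|E(G)|] = 122 − 121/8 = 855/8.
Numerically: ≈ 106.875000.
(This is only a lower bound; the true E[α(G)] may be larger.)

E[α(G)] ≥ 855/8 ≈ 106.875000.


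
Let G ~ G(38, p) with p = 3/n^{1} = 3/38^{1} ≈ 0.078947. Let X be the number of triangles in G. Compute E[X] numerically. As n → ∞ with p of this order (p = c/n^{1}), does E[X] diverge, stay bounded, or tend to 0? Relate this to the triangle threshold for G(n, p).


Number of potential triangles: C(38, 3) = 8436.
Each occurs with probability p³ ≈ (0.078947)³ ≈ 4.9205424e-04.
By linearity: E[X] = C(38, 3)·p³ ≈ 8436 · 4.9205424e-04 ≈ 4.15097.
Here α = 1, so p = 3/n is exactly at the triangle threshold p ~ 1/n. Asymptotically E[X] → c³/6 = 3³/6 = 9/2 ≈ 4.50000, a bounded constant. In this regime the triangle count is asymptotically Poisson(c³/6).

E[X] ≈ 4.15097; in regime p = Θ(1/n^{1}) E[X] stays bounded (at the triangle threshold p ~ 1/n).


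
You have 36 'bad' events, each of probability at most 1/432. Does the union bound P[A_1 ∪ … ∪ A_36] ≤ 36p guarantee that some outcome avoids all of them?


Union bound: P[∪_{i=1}^{36} A_i] ≤ Σ_i P[A_i] ≤ 36·p = 36·(1/432) = 1/12.
Numerically: 1/12 ≈ 0.08333.
Is 1/12 < 1? YES.
Since P[∪ A_i] ≤ 1/12 < 1, the complement has P[∩ A_i^c] ≥ 1 − 1/12 = 11/12 > 0, so some outcome avoids every A_i.

36·p = 1/12 ≈ 0.08333; existence CERTIFIED by the union bound.


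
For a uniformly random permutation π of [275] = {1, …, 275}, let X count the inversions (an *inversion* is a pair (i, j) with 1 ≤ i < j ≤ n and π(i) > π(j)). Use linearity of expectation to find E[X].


Write X = Σ X_I over the C(275, 2) = 37675 pairs i < j, with X_I the indicator of one inversion.
There are 37675 indicators.
For each fixed pair i < j, the values π(i) and π(j) are two distinct elements of {1, …, 275} in uniformly random order; by symmetry P[π(i) > π(j)] = 1/2.
By linearity: E[X] = 37675 · (1/2) = C(275, 2) · (1/2) = 37675/2 = 37675/2 ≈ 18837.500000.

E[X] = 37675/2 = 18837.500000.


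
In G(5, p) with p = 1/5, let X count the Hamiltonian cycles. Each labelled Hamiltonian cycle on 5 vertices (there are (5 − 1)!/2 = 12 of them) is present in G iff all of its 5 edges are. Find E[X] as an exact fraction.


K_5 has (5 − 1)!/2 = 12 labelled Hamiltonian cycles.
For each such Hamiltonian cycle H, let X_H = 1 if all 5 edges of H are present in G. Then P[X_H = 1] = p^{5} = (1/5)^{5} = 1/3125.
By linearity: E[X] = Σ_H E[X_H] = 12 · p^{5} = 12 · 1/3125 = 12/3125.
Numerically: E[X] ≈ 0.00384.

E[X] = 12 · (1/5)^{5} = 12/3125 ≈ 0.00384.


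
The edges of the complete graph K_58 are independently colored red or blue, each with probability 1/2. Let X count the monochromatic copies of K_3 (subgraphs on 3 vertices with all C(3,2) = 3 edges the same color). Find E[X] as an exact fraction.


Let X = Σ_S X_S over the C(58, 3) = 30856 subsets S of size 3, where X_S = 1 if the K_3 on S is monochromatic.
For a fixed S, the K_3 on S has C(3, 2) = 3 edges. P[all 3 edges red] = (1/2)^3, and likewise for blue, so P[monochromatic] = 2·(1/2)^3 = 2^{1 − 3} = 1/4.
Summing: E[X] = C(58, 3) · 2^{1 − 3} = 30856 · 1/4 = 7714.
Numerically: E[X] ≈ 7714.00000.

E[X] = C(58,3)·2^(1−C(3,2)) = 7714 ≈ 7714.00000.


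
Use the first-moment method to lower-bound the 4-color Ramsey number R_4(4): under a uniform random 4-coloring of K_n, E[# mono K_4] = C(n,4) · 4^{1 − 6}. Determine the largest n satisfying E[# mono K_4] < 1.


We need C(n, 4) · 4^{1 − 6} < 1, i.e. C(n, 4) < 4^{6 − 1} = 1024.
Check values of n near the boundary:
  n = 8: C(8, 4) = 70; 70 < 1024? YES
  n = 9: C(9, 4) = 126; 126 < 1024? YES
  n = 10: C(10, 4) = 210; 210 < 1024? YES
  n = 11: C(11, 4) = 330; 330 < 1024? YES
  n = 12: C(12, 4) = 495; 495 < 1024? YES
  n = 13: C(13, 4) = 715; 715 < 1024? YES
  n = 14: C(14, 4) = 1001; 1001 < 1024? YES
  n = 15: C(15, 4) = 1365; 1365 < 1024? NO
  n = 16: C(16, 4) = 1820; 1820 < 1024? NO
The largest n with C(n, 4) < 1024 is n = 14 (where E[X] = 1001/1024 ≈ 0.97754). Hence R_4(4) > 14, i.e. R_4(4) ≥ 15.

Largest n = 14; hence R_4(4) > 14.


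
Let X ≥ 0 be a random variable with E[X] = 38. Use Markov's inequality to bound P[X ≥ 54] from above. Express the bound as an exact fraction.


μ = E[X] = 38, a = 54.
Markov: P[X ≥ 54] ≤ μ/a = (38)/54 = 19/27.
Numerically: ≈ 0.7037.
(Since a = 54 > μ = 38.0000, the bound 19/27 is < 1 and informative.)

P[X ≥ 54] ≤ 19/27 ≈ 0.7037.


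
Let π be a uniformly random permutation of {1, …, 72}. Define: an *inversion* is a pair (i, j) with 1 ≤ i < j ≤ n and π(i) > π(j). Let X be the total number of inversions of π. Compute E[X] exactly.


Write X = Σ X_I over the C(72, 2) = 2556 pairs i < j, with X_I the indicator of one inversion.
There are 2556 indicators.
For each fixed pair i < j, the values π(i) and π(j) are two distinct elements of {1, …, 72} in uniformly random order; by symmetry P[π(i) > π(j)] = 1/2.
By linearity: E[X] = 2556 · (1/2) = C(72, 2) · (1/2) = 2556/2 = 1278 ≈ 1278.0000.

E[X] = 1278 = 1278.0000.


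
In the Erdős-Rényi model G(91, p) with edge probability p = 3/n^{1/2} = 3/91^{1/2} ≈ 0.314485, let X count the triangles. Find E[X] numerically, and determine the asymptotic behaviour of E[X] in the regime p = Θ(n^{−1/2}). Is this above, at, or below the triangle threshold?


Number of potential triangles: C(91, 3) = 121485.
Each occurs with probability p³ ≈ (0.314485)³ ≈ 3.11029567e-02.
By linearity: E[X] = C(91, 3)·p³ ≈ 121485 · 3.11029567e-02 ≈ 3778.542694.
Since α = 1/2 < 1, p = c/n^{1/2} ≫ 1/n is above the triangle threshold p ~ 1/n. Asymptotically E[X] ~ (c³/6)·n^{3(1−α)} = (3³/6)·n^{1.5} → ∞; triangles are abundant w.h.p.

E[X] ≈ 3778.542694; in regime p = Θ(1/n^{1/2}) E[X] diverges (above the triangle threshold p ~ 1/n).


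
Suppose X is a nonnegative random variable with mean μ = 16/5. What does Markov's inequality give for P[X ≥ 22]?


μ = E[X] = 16/5, a = 22.
Markov: P[X ≥ 22] ≤ μ/a = (16/5)/22 = 8/55.
Numerically: ≈ 0.1455.
(Since a = 22 > μ = 3.2000, the bound 8/55 is < 1 and informative.)

P[X ≥ 22] ≤ 8/55 ≈ 0.1455.


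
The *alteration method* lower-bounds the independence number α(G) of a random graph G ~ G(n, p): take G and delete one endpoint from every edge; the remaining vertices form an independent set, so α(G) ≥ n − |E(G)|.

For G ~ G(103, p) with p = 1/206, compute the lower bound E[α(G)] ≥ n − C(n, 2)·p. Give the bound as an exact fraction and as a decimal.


E[|E(G)|] = C(103, 2)·p = 5253 · (1/206) = 51/2.
E[α(G)] ≥ n − E[|E(G)|] = 103 − 51/2 = 155/2.
Numerically: ≈ 77.50000.
(This is only a lower bound; the true E[α(G)] may be larger.)

E[α(G)] ≥ 155/2 ≈ 77.50000.


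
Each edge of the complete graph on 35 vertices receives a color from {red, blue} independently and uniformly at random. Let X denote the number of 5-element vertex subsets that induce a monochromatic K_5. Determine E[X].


Let X = Σ_S X_S over the C(35, 5) = 324632 subsets S of size 5, where X_S = 1 if the K_5 on S is monochromatic.
For a fixed S, the K_5 on S has C(5, 2) = 10 edges. P[all 10 edges red] = (1/2)^10, and likewise for blue, so P[monochromatic] = 2·(1/2)^10 = 2^{1 − 10} = 1/512.
By linearity of expectation: E[X] = C(35, 5) · 2^{1 − 10} = 324632 · 1/512 = 40579/64.
Numerically: E[X] ≈ 634.047.

E[X] = C(35,5)·2^(1−C(5,2)) = 40579/64 ≈ 634.047.


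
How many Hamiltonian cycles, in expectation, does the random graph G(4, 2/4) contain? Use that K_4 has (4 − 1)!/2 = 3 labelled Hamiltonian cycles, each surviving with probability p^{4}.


K_4 has (4 − 1)!/2 = 3 labelled Hamiltonian cycles.
For each such Hamiltonian cycle H, let X_H = 1 if all 4 edges of H are present in G. Then P[X_H = 1] = p^{4} = (1/2)^{4} = 1/16.
By linearity: E[X] = Σ_H E[X_H] = 3 · p^{4} = 3 · 1/16 = 3/16.
Numerically: E[X] ≈ 0.188.

E[X] = 3 · (1/2)^{4} = 3/16 ≈ 0.188.


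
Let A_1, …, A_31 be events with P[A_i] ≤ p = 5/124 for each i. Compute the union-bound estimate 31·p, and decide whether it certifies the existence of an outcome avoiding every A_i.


Union bound: P[∪_{i=1}^{31} A_i] ≤ Σ_i P[A_i] ≤ 31·p = 31·(5/124) = 5/4.
Numerically: 5/4 ≈ 1.25000.
Is 5/4 < 1? NO.
Since the bound 5/4 is ≥ 1, the union bound is uninformative here; it does NOT by itself certify existence.

31·p = 5/4 ≈ 1.25000; existence NOT certified by the union bound.


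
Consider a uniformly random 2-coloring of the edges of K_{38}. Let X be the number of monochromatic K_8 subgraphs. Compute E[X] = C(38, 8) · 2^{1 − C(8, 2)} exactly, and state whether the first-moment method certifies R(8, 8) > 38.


E[X] = C(38, 8) · 2^{1 − 28} = 48903492 · 2^{−27} = 48903492/134217728.
As a reduced fraction: E[X] = 12225873/33554432 ≈ 0.364359.
Is E[X] < 1? YES.
Since E[X] < 1, there exists a 2-coloring of K_{38} with no monochromatic K_8; hence R(8, 8) > 38.

E[X] = 12225873/33554432 ≈ 0.364359; E[X] < 1, so R(8, 8) > 38.


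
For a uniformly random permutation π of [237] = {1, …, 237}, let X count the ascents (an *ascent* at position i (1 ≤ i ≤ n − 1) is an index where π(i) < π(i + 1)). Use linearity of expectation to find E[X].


Write X = Σ X_I over i = 1, …, 236, with X_I the indicator of one ascent.
There are 236 indicators.
For each fixed i, the pair (π(i), π(i+1)) is a uniformly random ordered pair of distinct values from {1, …, 237}; by symmetry P[π(i) < π(i+1)] = 1/2.
By linearity: E[X] = 236 · (1/2) = (237 − 1) · (1/2) = 118 ≈ 118.0000.

E[X] = 118 = 118.0000.


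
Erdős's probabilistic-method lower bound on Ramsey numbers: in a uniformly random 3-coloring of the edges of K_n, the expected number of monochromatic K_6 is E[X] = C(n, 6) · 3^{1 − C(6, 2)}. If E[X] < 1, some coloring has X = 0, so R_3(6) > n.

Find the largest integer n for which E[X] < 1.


We need C(n, 6) · 3^{1 − 15} < 1, i.e. C(n, 6) < 3^{15 − 1} = 4782969.
Check values of n near the boundary:
  n = 38: C(38, 6) = 2760681; 2760681 < 4782969? YES
  n = 39: C(39, 6) = 3262623; 3262623 < 4782969? YES
  n = 40: C(40, 6) = 3838380; 3838380 < 4782969? YES
  n = 41: C(41, 6) = 4496388; 4496388 < 4782969? YES
  n = 42: C(42, 6) = 5245786; 5245786 < 4782969? NO
The largest n with C(n, 6) < 4782969 is n = 41 (where E[X] = 1498796/1594323 ≈ 0.940083). Hence R_3(6) > 41, i.e. R_3(6) ≥ 42.

Largest n = 41; hence R_3(6) > 41.


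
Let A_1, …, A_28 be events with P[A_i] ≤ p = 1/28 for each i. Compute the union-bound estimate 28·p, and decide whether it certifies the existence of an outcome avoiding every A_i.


Union bound: P[∪_{i=1}^{28} A_i] ≤ Σ_i P[A_i] ≤ 28·p = 28·(1/28) = 1.
Numerically: 1 ≈ 1.0000000.
Is 1 < 1? NO.
Since the bound 1 is ≥ 1, the union bound is uninformative here; it does NOT by itself certify existence.

28·p = 1 ≈ 1.0000000; existence NOT certified by the union bound.


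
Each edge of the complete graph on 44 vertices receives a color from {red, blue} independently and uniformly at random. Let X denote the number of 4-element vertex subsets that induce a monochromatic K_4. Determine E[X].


Let X = Σ_S X_S over the C(44, 4) = 135751 subsets S of size 4, where X_S = 1 if the K_4 on S is monochromatic.
For a fixed S, the K_4 on S has C(4, 2) = 6 edges. P[all 6 edges red] = (1/2)^6, and likewise for blue, so P[monochromatic] = 2·(1/2)^6 = 2^{1 − 6} = 1/32.
By linearity of expectation: E[X] = C(44, 4) · 2^{1 − 6} = 135751 · 1/32 = 135751/32.
Numerically: E[X] ≈ 4242.219.

E[X] = C(44,4)·2^(1−C(4,2)) = 135751/32 ≈ 4242.219.


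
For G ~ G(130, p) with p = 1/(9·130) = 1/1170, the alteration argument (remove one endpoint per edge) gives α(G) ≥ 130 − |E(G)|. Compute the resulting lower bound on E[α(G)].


E[|E(G)|] = C(130, 2)·p = 8385 · (1/1170) = 43/6.
E[α(G)] ≥ n − E[|E(G)|] = 130 − 43/6 = 737/6.
Numerically: ≈ 122.833333.
(This is only a lower bound; the true E[α(G)] may be larger.)

E[α(G)] ≥ 737/6 ≈ 122.833333.


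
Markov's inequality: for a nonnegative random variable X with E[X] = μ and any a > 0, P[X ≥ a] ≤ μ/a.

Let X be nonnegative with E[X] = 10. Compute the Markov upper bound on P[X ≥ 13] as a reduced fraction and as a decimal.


μ = E[X] = 10, a = 13.
Markov: P[X ≥ 13] ≤ μ/a = (10)/13 = 10/13.
Numerically: ≈ 0.7692.
(Since a = 13 > μ = 10.0000, the bound 10/13 is < 1 and informative.)

P[X ≥ 13] ≤ 10/13 ≈ 0.7692.


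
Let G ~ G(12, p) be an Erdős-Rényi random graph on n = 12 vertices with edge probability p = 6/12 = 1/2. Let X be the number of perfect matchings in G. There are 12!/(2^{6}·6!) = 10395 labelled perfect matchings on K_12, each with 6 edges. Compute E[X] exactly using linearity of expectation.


K_12 has 12!/(2^{6}·6!) = 10395 labelled perfect matchings.
For each such perfect matching H, let X_H = 1 if all 6 edges of H are present in G. Then P[X_H = 1] = p^{6} = (1/2)^{6} = 1/64.
By linearity of expectation: E[X] = Σ_H E[X_H] = 10395 · p^{6} = 10395 · 1/64 = 10395/64.
Numerically: E[X] ≈ 162.422.

E[X] = 10395 · (1/2)^{6} = 10395/64 ≈ 162.422.


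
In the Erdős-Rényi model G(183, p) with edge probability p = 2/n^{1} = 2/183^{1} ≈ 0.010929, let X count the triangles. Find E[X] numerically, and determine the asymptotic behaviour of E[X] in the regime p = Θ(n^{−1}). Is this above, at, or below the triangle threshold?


Number of potential triangles: C(183, 3) = 1004731.
Each occurs with probability p³ ≈ (0.010929)³ ≈ 1.30537929e-06.
By linearity: E[X] = C(183, 3)·p³ ≈ 1004731 · 1.30537929e-06 ≈ 1.311555.
Here α = 1, so p = 2/n is exactly at the triangle threshold p ~ 1/n. Asymptotically E[X] → c³/6 = 2³/6 = 4/3 ≈ 1.333333, a bounded constant. In this regime the triangle count is asymptotically Poisson(c³/6).

E[X] ≈ 1.311555; in regime p = Θ(1/n^{1}) E[X] stays bounded (at the triangle threshold p ~ 1/n).


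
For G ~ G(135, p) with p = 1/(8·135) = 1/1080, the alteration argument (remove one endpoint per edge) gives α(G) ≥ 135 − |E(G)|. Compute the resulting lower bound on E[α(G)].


E[|E(G)|] = C(135, 2)·p = 9045 · (1/1080) = 67/8.
E[α(G)] ≥ n − E[|E(G)|] = 135 − 67/8 = 1013/8.
Numerically: ≈ 126.625.
(This is only a lower bound; the true E[α(G)] may be larger.)

E[α(G)] ≥ 1013/8 ≈ 126.625.


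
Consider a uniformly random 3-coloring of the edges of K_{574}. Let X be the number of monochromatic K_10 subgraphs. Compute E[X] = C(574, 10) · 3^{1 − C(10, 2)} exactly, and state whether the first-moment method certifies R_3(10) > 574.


E[X] = C(574, 10) · 3^{1 − 45} = 988824035203816502691 · 3^{−44} = 988824035203816502691/984770902183611232881.
As a reduced fraction: E[X] = 109869337244868500299/109418989131512359209 ≈ 1.004.
Is E[X] < 1? NO.
Since E[X] ≥ 1, the first-moment bound is inconclusive at n = 574; it does NOT by itself certify R_3(10) > 574.

E[X] = 109869337244868500299/109418989131512359209 ≈ 1.004; E[X] ≥ 1; first-moment method inconclusive here.


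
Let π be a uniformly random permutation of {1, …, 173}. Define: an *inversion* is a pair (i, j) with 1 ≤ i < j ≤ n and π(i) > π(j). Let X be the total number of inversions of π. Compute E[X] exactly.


Write X = Σ X_I over the C(173, 2) = 14878 pairs i < j, with X_I the indicator of one inversion.
There are 14878 indicators.
For each fixed pair i < j, the values π(i) and π(j) are two distinct elements of {1, …, 173} in uniformly random order; by symmetry P[π(i) > π(j)] = 1/2.
By linearity: E[X] = 14878 · (1/2) = C(173, 2) · (1/2) = 14878/2 = 7439 ≈ 7439.0000.

E[X] = 7439 = 7439.0000.


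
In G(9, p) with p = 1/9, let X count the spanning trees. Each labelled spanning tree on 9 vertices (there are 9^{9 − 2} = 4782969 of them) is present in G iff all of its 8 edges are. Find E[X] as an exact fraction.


K_9 has 9^{9 − 2} = 4782969 labelled spanning trees.
For each such spanning tree H, let X_H = 1 if all 8 edges of H are present in G. Then P[X_H = 1] = p^{8} = (1/9)^{8} = 1/43046721.
By linearity: E[X] = Σ_H E[X_H] = 4782969 · p^{8} = 4782969 · 1/43046721 = 1/9.
Numerically: E[X] ≈ 0.11111.

E[X] = 4782969 · (1/9)^{8} = 1/9 ≈ 0.11111.


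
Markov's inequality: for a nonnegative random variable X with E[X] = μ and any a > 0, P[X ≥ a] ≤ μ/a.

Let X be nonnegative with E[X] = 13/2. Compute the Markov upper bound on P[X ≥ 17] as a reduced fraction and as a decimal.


μ = E[X] = 13/2, a = 17.
Markov: P[X ≥ 17] ≤ μ/a = (13/2)/17 = 13/34.
Numerically: ≈ 0.382.
(Since a = 17 > μ = 6.500, the bound 13/34 is < 1 and informative.)

P[X ≥ 17] ≤ 13/34 ≈ 0.382.


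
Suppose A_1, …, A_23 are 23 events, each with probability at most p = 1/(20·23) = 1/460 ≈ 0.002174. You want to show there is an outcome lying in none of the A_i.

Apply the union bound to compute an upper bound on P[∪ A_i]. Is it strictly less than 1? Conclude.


Union bound: P[∪_{i=1}^{23} A_i] ≤ Σ_i P[A_i] ≤ 23·p = 23·(1/460) = 1/20.
Numerically: 1/20 ≈ 0.050000.
Is 1/20 < 1? YES.
Since P[∪ A_i] ≤ 1/20 < 1, the complement has P[∩ A_i^c] ≥ 1 − 1/20 = 19/20 > 0, so some outcome avoids every A_i.

23·p = 1/20 ≈ 0.050000; existence CERTIFIED by the union bound.


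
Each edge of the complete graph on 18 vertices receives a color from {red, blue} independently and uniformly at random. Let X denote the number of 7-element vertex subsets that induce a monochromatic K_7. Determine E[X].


Let X = Σ_S X_S over the C(18, 7) = 31824 subsets S of size 7, where X_S = 1 if the K_7 on S is monochromatic.
For a fixed S, the K_7 on S has C(7, 2) = 21 edges. P[all 21 edges red] = (1/2)^21, and likewise for blue, so P[monochromatic] = 2·(1/2)^21 = 2^{1 − 21} = 1/1048576.
By linearity of expectation: E[X] = C(18, 7) · 2^{1 − 21} = 31824 · 1/1048576 = 1989/65536.
Numerically: E[X] ≈ 0.030350.

E[X] = C(18,7)·2^(1−C(7,2)) = 1989/65536 ≈ 0.030350.


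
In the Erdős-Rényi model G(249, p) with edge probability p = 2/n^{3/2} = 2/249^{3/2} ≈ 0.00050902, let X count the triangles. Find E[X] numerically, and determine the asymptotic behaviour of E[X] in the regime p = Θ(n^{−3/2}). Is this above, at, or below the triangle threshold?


Number of potential triangles: C(249, 3) = 2542124.
Each occurs with probability p³ ≈ (0.00050902)³ ≈ 1.3188425e-10.
By linearity: E[X] = C(249, 3)·p³ ≈ 2542124 · 1.3188425e-10 ≈ 0.00034.
Since α = 3/2 > 1, p = c/n^{3/2} = o(1/n) is below the triangle threshold p ~ 1/n. Asymptotically E[X] ~ (c³/6)·n^{3(1−α)} = (2³/6)·n^{-1.5} → 0, so by Markov's inequality G has no triangles w.h.p.

E[X] ≈ 0.00034; in regime p = Θ(1/n^{3/2}) E[X] tends to 0 (below the triangle threshold p ~ 1/n).


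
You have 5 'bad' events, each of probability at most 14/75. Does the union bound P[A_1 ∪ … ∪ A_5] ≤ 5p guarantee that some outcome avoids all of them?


Union bound: P[∪_{i=1}^{5} A_i] ≤ Σ_i P[A_i] ≤ 5·p = 5·(14/75) = 14/15.
Numerically: 14/15 ≈ 0.933333.
Is 14/15 < 1? YES.
Since P[∪ A_i] ≤ 14/15 < 1, the complement has P[∩ A_i^c] ≥ 1 − 14/15 = 1/15 > 0, so some outcome avoids every A_i.

5·p = 14/15 ≈ 0.933333; existence CERTIFIED by the union bound.


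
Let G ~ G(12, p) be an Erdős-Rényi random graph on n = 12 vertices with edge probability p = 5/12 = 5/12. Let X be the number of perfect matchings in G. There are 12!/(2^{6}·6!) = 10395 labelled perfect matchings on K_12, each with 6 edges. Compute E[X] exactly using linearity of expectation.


K_12 has 12!/(2^{6}·6!) = 10395 labelled perfect matchings.
For each such perfect matching H, let X_H = 1 if all 6 edges of H are present in G. Then P[X_H = 1] = p^{6} = (5/12)^{6} = 15625/2985984.
By linearity of expectation: E[X] = Σ_H E[X_H] = 10395 · p^{6} = 10395 · 15625/2985984 = 6015625/110592.
Numerically: E[X] ≈ 54.395.

E[X] = 10395 · (5/12)^{6} = 6015625/110592 ≈ 54.395.


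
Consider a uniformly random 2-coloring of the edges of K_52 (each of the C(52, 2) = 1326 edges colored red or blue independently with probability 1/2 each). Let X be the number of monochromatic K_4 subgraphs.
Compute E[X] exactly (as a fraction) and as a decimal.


Let X = Σ_S X_S over the C(52, 4) = 270725 subsets S of size 4, where X_S = 1 if the K_4 on S is monochromatic.
For a fixed S, the K_4 on S has C(4, 2) = 6 edges. P[all 6 edges red] = (1/2)^6, and likewise for blue, so P[monochromatic] = 2·(1/2)^6 = 2^{1 − 6} = 1/32.
Summing: E[X] = C(52, 4) · 2^{1 − 6} = 270725 · 1/32 = 270725/32.
Numerically: E[X] ≈ 8460.156250.

E[X] = C(52,4)·2^(1−C(4,2)) = 270725/32 ≈ 8460.156250.


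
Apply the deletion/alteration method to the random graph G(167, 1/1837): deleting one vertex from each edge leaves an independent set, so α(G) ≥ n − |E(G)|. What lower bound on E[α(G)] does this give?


E[|E(G)|] = C(167, 2)·p = 13861 · (1/1837) = 83/11.
E[α(G)] ≥ n − E[|E(G)|] = 167 − 83/11 = 1754/11.
Numerically: ≈ 159.45455.
(This is only a lower bound; the true E[α(G)] may be larger.)

E[α(G)] ≥ 1754/11 ≈ 159.45455.


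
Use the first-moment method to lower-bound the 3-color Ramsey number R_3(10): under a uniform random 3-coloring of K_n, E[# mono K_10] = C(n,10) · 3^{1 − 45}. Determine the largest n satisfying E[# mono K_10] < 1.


We need C(n, 10) · 3^{1 − 45} < 1, i.e. C(n, 10) < 3^{45 − 1} = 984770902183611232881.
Check values of n near the boundary:
  n = 571: C(571, 10) = 937951290893172842001; 937951290893172842001 < 984770902183611232881? YES
  n = 572: C(572, 10) = 954640815642161682606; 954640815642161682606 < 984770902183611232881? YES
  n = 573: C(573, 10) = 971597135635805762226; 971597135635805762226 < 984770902183611232881? YES
  n = 574: C(574, 10) = 988824035203816502691; 988824035203816502691 < 984770902183611232881? NO
The largest n with C(n, 10) < 984770902183611232881 is n = 573 (where E[X] = 35985079097622435638/36472996377170786403 ≈ 0.986623). Hence R_3(10) > 573, i.e. R_3(10) ≥ 574.

Largest n = 573; hence R_3(10) > 573.


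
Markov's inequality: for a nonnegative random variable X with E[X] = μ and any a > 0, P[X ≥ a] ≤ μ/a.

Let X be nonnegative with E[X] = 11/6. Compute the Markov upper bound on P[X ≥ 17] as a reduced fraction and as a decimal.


μ = E[X] = 11/6, a = 17.
Markov: P[X ≥ 17] ≤ μ/a = (11/6)/17 = 11/102.
Numerically: ≈ 0.108.
(Since a = 17 > μ = 1.833, the bound 11/102 is < 1 and informative.)

P[X ≥ 17] ≤ 11/102 ≈ 0.108.


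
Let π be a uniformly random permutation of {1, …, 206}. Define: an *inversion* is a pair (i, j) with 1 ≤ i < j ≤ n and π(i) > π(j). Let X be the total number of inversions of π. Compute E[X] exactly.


Write X = Σ X_I over the C(206, 2) = 21115 pairs i < j, with X_I the indicator of one inversion.
There are 21115 indicators.
For each fixed pair i < j, the values π(i) and π(j) are two distinct elements of {1, …, 206} in uniformly random order; by symmetry P[π(i) > π(j)] = 1/2.
By linearity: E[X] = 21115 · (1/2) = C(206, 2) · (1/2) = 21115/2 = 21115/2 ≈ 10557.50000.

E[X] = 21115/2 = 10557.50000.


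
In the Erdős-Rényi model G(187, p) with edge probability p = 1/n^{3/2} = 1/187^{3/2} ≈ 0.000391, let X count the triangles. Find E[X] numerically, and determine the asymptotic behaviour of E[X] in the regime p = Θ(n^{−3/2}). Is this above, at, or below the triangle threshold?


Number of potential triangles: C(187, 3) = 1072445.
Each occurs with probability p³ ≈ (0.000391)³ ≈ 5.98016e-11.
By linearity: E[X] = C(187, 3)·p³ ≈ 1072445 · 5.98016e-11 ≈ 0.000.
Since α = 3/2 > 1, p = c/n^{3/2} = o(1/n) is below the triangle threshold p ~ 1/n. Asymptotically E[X] ~ (c³/6)·n^{3(1−α)} = (1³/6)·n^{-1.5} → 0, so by Markov's inequality G has no triangles w.h.p.

E[X] ≈ 0.000; in regime p = Θ(1/n^{3/2}) E[X] tends to 0 (below the triangle threshold p ~ 1/n).


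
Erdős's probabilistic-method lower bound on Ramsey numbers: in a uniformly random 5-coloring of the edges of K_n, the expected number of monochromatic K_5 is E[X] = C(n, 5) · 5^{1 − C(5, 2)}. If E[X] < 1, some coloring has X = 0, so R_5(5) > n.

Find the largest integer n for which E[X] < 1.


We need C(n, 5) · 5^{1 − 10} < 1, i.e. C(n, 5) < 5^{10 − 1} = 1953125.
Check values of n near the boundary:
  n = 44: C(44, 5) = 1086008; 1086008 < 1953125? YES
  n = 45: C(45, 5) = 1221759; 1221759 < 1953125? YES
  n = 46: C(46, 5) = 1370754; 1370754 < 1953125? YES
  n = 47: C(47, 5) = 1533939; 1533939 < 1953125? YES
  n = 48: C(48, 5) = 1712304; 1712304 < 1953125? YES
  n = 49: C(49, 5) = 1906884; 1906884 < 1953125? YES
  n = 50: C(50, 5) = 2118760; 2118760 < 1953125? NO
  n = 51: C(51, 5) = 2349060; 2349060 < 1953125? NO
  n = 52: C(52, 5) = 2598960; 2598960 < 1953125? NO
The largest n with C(n, 5) < 1953125 is n = 49 (where E[X] = 1906884/1953125 ≈ 0.976325). Hence R_5(5) > 49, i.e. R_5(5) ≥ 50.

Largest n = 49; hence R_5(5) > 49.


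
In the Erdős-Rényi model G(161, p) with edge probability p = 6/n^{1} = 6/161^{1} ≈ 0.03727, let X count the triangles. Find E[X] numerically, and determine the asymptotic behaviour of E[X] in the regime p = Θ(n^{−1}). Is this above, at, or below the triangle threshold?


Number of potential triangles: C(161, 3) = 682640.
Each occurs with probability p³ ≈ (0.03727)³ ≈ 5.175784e-05.
By linearity: E[X] = C(161, 3)·p³ ≈ 682640 · 5.175784e-05 ≈ 35.3320.
Here α = 1, so p = 6/n is exactly at the triangle threshold p ~ 1/n. Asymptotically E[X] → c³/6 = 6³/6 = 36 ≈ 36.0000, a bounded constant. In this regime the triangle count is asymptotically Poisson(c³/6).

E[X] ≈ 35.3320; in regime p = Θ(1/n^{1}) E[X] stays bounded (at the triangle threshold p ~ 1/n).


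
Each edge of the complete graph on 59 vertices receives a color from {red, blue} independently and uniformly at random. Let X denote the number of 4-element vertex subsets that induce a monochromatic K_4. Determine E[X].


Let X = Σ_S X_S over the C(59, 4) = 455126 subsets S of size 4, where X_S = 1 if the K_4 on S is monochromatic.
For a fixed S, the K_4 on S has C(4, 2) = 6 edges. P[all 6 edges red] = (1/2)^6, and likewise for blue, so P[monochromatic] = 2·(1/2)^6 = 2^{1 − 6} = 1/32.
By linearity: E[X] = C(59, 4) · 2^{1 − 6} = 455126 · 1/32 = 227563/16.
Numerically: E[X] ≈ 14222.687500.

E[X] = C(59,4)·2^(1−C(4,2)) = 227563/16 ≈ 14222.687500.


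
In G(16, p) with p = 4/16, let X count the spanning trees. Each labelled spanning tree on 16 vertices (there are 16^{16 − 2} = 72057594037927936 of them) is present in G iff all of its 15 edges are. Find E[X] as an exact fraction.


K_16 has 16^{16 − 2} = 72057594037927936 labelled spanning trees.
For each such spanning tree H, let X_H = 1 if all 15 edges of H are present in G. Then P[X_H = 1] = p^{15} = (1/4)^{15} = 1/1073741824.
Summing the indicators: E[X] = Σ_H E[X_H] = 72057594037927936 · p^{15} = 72057594037927936 · 1/1073741824 = 67108864.
Numerically: E[X] ≈ 6.71089e+07.

E[X] = 72057594037927936 · (1/4)^{15} = 67108864 ≈ 6.71089e+07.


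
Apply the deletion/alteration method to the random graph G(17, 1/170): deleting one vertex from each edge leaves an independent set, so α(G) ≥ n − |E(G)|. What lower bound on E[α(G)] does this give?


E[|E(G)|] = C(17, 2)·p = 136 · (1/170) = 4/5.
E[α(G)] ≥ n − E[|E(G)|] = 17 − 4/5 = 81/5.
Numerically: ≈ 16.200000.
(This is only a lower bound; the true E[α(G)] may be larger.)

E[α(G)] ≥ 81/5 ≈ 16.200000.


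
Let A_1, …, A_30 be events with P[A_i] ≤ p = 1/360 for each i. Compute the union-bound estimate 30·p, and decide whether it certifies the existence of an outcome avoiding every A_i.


Union bound: P[∪_{i=1}^{30} A_i] ≤ Σ_i P[A_i] ≤ 30·p = 30·(1/360) = 1/12.
Numerically: 1/12 ≈ 0.0833333.
Is 1/12 < 1? YES.
Since P[∪ A_i] ≤ 1/12 < 1, the complement has P[∩ A_i^c] ≥ 1 − 1/12 = 11/12 > 0, so some outcome avoids every A_i.

30·p = 1/12 ≈ 0.0833333; existence CERTIFIED by the union bound.


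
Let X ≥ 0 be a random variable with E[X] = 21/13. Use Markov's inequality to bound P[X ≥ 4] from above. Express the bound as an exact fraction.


μ = E[X] = 21/13, a = 4.
Markov: P[X ≥ 4] ≤ μ/a = (21/13)/4 = 21/52.
Numerically: ≈ 0.403846.
(Since a = 4 > μ = 1.615385, the bound 21/52 is < 1 and informative.)

P[X ≥ 4] ≤ 21/52 ≈ 0.403846.
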